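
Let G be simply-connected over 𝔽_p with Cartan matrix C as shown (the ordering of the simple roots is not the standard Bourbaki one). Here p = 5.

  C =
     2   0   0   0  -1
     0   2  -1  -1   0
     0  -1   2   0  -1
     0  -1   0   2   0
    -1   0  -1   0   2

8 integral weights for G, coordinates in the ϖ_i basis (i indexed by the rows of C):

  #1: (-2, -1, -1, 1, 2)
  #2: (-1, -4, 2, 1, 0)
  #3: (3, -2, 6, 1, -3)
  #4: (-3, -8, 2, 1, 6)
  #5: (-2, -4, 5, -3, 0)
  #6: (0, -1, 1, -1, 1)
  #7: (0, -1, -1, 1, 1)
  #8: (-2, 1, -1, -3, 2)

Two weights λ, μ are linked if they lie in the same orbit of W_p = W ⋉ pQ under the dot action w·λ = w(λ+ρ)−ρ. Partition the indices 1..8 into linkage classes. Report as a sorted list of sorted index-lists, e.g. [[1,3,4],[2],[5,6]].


Type A_5, rank 5, |W|=720; reorder rows/cols to standard.

Folding the 8 weights λ_j+ρ into Ā_5 (reps in the given 5-coord order):

  λ_1+ρ ↦ (1, 0, 0, 2, 2)
  λ_2+ρ ↦ (0, 2, 0, 1, 1)
  λ_3+ρ ↦ (0, 2, 0, 1, 1)
  λ_4+ρ ↦ (1, 0, 0, 2, 2)
  λ_5+ρ ↦ (0, 2, 0, 1, 1)
  λ_6+ρ ↦ (1, 0, 2, 0, 2)
  λ_7+ρ ↦ (1, 0, 0, 2, 2)
  λ_8+ρ ↦ (1, 0, 0, 2, 2)

3 distinct reps among the 8 weights ⇒ 3 W_5-linkage classes:

[[1, 4, 7, 8], [2, 3, 5], [6]]


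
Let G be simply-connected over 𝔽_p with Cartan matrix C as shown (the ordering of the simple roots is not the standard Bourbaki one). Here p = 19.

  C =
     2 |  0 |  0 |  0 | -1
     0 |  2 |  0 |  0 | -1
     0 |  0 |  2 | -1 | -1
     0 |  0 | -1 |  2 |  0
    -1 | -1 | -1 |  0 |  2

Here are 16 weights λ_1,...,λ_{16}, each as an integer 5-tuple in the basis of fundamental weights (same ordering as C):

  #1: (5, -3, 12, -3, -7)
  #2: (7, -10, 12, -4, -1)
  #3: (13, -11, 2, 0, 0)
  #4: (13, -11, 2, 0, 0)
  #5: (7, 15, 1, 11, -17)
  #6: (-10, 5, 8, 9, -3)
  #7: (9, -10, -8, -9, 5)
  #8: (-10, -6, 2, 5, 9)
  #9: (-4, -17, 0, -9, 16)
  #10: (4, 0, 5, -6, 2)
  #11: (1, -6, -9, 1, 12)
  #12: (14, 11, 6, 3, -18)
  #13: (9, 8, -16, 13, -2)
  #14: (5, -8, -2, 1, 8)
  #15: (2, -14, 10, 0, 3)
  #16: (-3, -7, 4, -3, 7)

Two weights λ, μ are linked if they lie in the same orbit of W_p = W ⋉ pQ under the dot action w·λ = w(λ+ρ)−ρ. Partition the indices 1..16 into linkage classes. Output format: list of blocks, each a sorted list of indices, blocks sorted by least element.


Root system D_5: the 5×5 matrix C matches after relabeling.

λ_j+ρ reflected into Ā_19 (⟨·,θ^∨⟩≤19); 5-tuples as given:

  λ_1+ρ ↦ (2, 6, 3, 2, 0)
  λ_2+ρ ↦ (1, 0, 2, 1, 6)
  λ_3+ρ ↦ (5, 1, 1, 5, 3)
  λ_4+ρ ↦ (5, 1, 1, 5, 3)
  λ_5+ρ ↦ (2, 6, 3, 2, 0)
  λ_6+ρ ↦ (2, 5, 2, 6, 0)
  λ_7+ρ ↦ (1, 0, 2, 1, 6)
  λ_8+ρ ↦ (5, 1, 1, 5, 3)
  λ_9+ρ ↦ (6, 7, 1, 1, 1)
  λ_10+ρ ↦ (5, 1, 1, 5, 3)
  λ_11+ρ ↦ (2, 5, 2, 6, 0)
  λ_12+ρ ↦ (2, 5, 2, 6, 0)
  λ_13+ρ ↦ (6, 7, 1, 1, 1)
  λ_14+ρ ↦ (6, 7, 1, 1, 1)
  λ_15+ρ ↦ (6, 4, 0, 1, 3)
  λ_16+ρ ↦ (2, 6, 3, 2, 0)

These 16 weights hit 6 W_19-dot-orbits; sizes (3, 2, 4, 3, 3, 1):

[[1, 5, 16], [2, 7], [3, 4, 8, 10], [6, 11, 12], [9, 13, 14], [15]]


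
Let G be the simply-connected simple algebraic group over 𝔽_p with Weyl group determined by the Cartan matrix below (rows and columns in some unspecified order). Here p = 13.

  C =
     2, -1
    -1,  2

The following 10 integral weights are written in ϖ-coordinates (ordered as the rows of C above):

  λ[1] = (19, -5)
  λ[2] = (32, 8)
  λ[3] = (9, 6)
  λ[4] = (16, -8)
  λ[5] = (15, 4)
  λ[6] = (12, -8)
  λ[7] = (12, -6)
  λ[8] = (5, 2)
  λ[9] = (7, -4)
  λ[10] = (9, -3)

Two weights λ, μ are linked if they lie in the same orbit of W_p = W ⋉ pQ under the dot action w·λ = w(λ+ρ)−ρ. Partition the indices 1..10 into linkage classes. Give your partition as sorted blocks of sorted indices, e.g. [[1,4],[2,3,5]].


Dynkin diagram of C (from the 2 off-diagonal −1 entries): A_2.

Alcove-folded reps (p=13, 10 weights, presented ϖ-order):

  1: (6, 3)
  2: (6, 3)
  3: (6, 3)
  4: (6, 3)
  5: (5, 3)
  6: (6, 7)
  7: (8, 5)
  8: (6, 3)
  9: (5, 3)
  10: (8, 2)

These 10 weights hit 5 W_13-dot-orbits; sizes (5, 2, 1, 1, 1):

[[1, 2, 3, 4, 8], [5, 9], [6], [7], [10]]


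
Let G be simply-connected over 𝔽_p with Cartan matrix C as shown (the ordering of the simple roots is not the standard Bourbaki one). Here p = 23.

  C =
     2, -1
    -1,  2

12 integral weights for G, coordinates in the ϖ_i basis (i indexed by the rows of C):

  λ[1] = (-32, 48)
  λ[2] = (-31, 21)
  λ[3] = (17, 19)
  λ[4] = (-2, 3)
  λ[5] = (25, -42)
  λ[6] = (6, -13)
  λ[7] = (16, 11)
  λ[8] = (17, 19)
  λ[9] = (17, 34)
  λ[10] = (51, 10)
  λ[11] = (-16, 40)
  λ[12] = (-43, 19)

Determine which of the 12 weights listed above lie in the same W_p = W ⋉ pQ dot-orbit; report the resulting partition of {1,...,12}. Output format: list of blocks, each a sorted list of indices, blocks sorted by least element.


Dynkin diagram of C (from the 2 off-diagonal −1 entries): A_2.

Ā_23 reps of the 12 weights (A_2, coords as presented):

    1: (3, 5)
    2: (15, 1)
    3: (3, 5)
    4: (1, 3)
    5: (3, 5)
    6: (5, 7)
    7: (11, 6)
    8: (3, 5)
    9: (5, 7)
    10: (11, 6)
    11: (3, 5)
    12: (1, 3)

5 distinct reps among the 12 weights ⇒ 5 W_23-linkage classes:

[[1, 3, 5, 8, 11], [2], [4, 12], [6, 9], [7, 10]]


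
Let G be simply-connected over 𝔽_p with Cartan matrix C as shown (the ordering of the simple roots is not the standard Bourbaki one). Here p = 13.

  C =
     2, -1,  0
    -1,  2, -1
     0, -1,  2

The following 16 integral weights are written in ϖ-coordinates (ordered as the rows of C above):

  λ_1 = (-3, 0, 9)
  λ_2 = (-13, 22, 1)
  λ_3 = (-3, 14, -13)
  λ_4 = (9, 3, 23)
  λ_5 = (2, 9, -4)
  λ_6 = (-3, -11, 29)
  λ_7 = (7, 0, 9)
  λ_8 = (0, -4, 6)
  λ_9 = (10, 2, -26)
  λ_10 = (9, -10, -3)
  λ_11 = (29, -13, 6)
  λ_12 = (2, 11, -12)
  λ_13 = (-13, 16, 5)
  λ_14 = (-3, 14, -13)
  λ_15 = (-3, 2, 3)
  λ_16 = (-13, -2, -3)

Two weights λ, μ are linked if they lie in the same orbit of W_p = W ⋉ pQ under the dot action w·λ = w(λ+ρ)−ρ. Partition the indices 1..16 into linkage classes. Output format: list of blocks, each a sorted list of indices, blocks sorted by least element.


Root system A_3: the 3×3 matrix C matches after relabeling.

λ_j+ρ reflected into Ā_13 (⟨·,θ^∨⟩≤13); 3-tuples as given:

  λ_1+ρ ↦ (1, 1, 9)
  λ_2+ρ ↦ (0, 1, 10)
  λ_3+ρ ↦ (0, 1, 10)
  λ_4+ρ ↦ (1, 1, 9)
  λ_5+ρ ↦ (3, 7, 3)
  λ_6+ρ ↦ (2, 1, 4)
  λ_7+ρ ↦ (2, 1, 4)
  λ_8+ρ ↦ (2, 1, 4)
  λ_9+ρ ↦ (1, 1, 9)
  λ_10+ρ ↦ (1, 1, 9)
  λ_11+ρ ↦ (4, 1, 7)
  λ_12+ρ ↦ (1, 1, 9)
  λ_13+ρ ↦ (2, 1, 4)
  λ_14+ρ ↦ (0, 1, 10)
  λ_15+ρ ↦ (2, 1, 4)
  λ_16+ρ ↦ (0, 1, 10)

These 16 weights hit 5 W_13-dot-orbits; sizes (5, 4, 1, 5, 1):

[[1, 4, 9, 10, 12], [2, 3, 14, 16], [5], [6, 7, 8, 13, 15], [11]]


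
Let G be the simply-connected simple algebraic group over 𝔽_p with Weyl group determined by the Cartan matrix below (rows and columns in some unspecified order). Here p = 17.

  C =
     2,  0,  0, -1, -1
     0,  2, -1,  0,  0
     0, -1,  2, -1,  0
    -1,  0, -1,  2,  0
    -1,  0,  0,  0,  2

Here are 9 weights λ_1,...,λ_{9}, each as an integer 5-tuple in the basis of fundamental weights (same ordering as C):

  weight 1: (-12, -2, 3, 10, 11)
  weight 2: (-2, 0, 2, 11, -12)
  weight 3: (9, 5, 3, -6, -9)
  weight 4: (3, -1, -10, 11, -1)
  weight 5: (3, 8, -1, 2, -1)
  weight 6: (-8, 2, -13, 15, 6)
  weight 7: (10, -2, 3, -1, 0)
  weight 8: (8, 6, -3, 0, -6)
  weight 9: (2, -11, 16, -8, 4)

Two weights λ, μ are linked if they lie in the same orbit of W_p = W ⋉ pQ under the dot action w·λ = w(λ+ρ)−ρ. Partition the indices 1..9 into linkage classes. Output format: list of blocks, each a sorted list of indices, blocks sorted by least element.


Cartan matrix: type A_5 (|W|=720); un-permuting the 5 rows.

λ_j+ρ reflected into Ā_17 (⟨·,θ^∨⟩≤17); 5-tuples as given:

    1: (11, 1, 3, 0, 1)
    2: (11, 1, 3, 0, 1)
    3: (3, 5, 1, 1, 5)
    4: (4, 9, 0, 3, 0)
    5: (4, 9, 0, 3, 0)
    6: (4, 9, 0, 3, 0)
    7: (11, 1, 3, 0, 1)
    8: (3, 5, 1, 1, 5)
    9: (4, 9, 0, 3, 0)

The 9 indices split into 3 linkage classes (same alcove rep ⇔ same W_17-dot-orbit):

[[1, 2, 7], [3, 8], [4, 5, 6, 9]]


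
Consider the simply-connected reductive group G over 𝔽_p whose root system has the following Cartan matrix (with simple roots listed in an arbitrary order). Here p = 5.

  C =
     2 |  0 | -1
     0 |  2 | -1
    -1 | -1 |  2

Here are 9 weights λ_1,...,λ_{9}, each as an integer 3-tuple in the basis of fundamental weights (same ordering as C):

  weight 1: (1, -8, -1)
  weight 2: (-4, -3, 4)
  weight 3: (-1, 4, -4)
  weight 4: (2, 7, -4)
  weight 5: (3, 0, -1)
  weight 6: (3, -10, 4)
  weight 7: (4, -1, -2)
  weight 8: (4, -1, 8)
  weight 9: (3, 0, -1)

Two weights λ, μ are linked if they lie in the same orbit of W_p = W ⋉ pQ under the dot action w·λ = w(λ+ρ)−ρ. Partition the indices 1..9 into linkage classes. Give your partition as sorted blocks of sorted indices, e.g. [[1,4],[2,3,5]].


A_3 Cartan matrix, 3 simple roots permuted; ρ=(1,1,1).

λ_j+ρ reflected into Ā_5 (⟨·,θ^∨⟩≤5); 3-tuples as given:

    λ_1 → (3, 2, 0)
    λ_2 → (3, 2, 0)
    λ_3 → (3, 2, 0)
    λ_4 → (3, 2, 0)
    λ_5 → (4, 1, 0)
    λ_6 → (4, 1, 0)
    λ_7 → (4, 1, 0)
    λ_8 → (4, 1, 0)
    λ_9 → (4, 1, 0)

These 9 weights hit 2 W_5-dot-orbits; sizes (4, 5):

[[1, 2, 3, 4], [5, 6, 7, 8, 9]]


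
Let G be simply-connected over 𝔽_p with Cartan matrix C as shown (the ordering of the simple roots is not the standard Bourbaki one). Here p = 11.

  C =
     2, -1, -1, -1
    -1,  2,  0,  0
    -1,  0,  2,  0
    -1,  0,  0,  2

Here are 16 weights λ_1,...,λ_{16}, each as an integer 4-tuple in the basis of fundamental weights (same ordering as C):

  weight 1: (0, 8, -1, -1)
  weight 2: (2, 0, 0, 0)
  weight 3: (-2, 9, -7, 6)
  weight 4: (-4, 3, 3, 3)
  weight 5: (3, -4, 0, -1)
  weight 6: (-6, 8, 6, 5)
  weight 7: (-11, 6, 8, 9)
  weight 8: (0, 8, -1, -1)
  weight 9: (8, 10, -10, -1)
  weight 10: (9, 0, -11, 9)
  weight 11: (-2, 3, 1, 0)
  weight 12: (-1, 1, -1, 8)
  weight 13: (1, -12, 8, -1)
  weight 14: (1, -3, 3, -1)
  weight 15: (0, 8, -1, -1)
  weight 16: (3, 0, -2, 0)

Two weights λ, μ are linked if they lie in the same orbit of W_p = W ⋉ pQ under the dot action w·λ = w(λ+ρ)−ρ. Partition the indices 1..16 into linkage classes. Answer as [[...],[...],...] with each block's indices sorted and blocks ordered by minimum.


Cartan matrix: type D_4 (|W|=192); un-permuting the 4 rows.

Each λ_j+ρ reduced to Ā_11; 4-tuples below use C's row order:

  λ_1+ρ ↦ (1, 9, 0, 0)
  λ_2+ρ ↦ (3, 1, 1, 1)
  λ_3+ρ ↦ (1, 3, 1, 0)
  λ_4+ρ ↦ (3, 1, 1, 1)
  λ_5+ρ ↦ (1, 3, 1, 0)
  λ_6+ρ ↦ (1, 3, 1, 0)
  λ_7+ρ ↦ (1, 3, 1, 0)
  λ_8+ρ ↦ (1, 9, 0, 0)
  λ_9+ρ ↦ (0, 2, 0, 9)
  λ_10+ρ ↦ (1, 9, 0, 0)
  λ_11+ρ ↦ (1, 3, 1, 0)
  λ_12+ρ ↦ (0, 2, 0, 9)
  λ_13+ρ ↦ (0, 2, 0, 9)
  λ_14+ρ ↦ (0, 2, 4, 0)
  λ_15+ρ ↦ (1, 9, 0, 0)
  λ_16+ρ ↦ (3, 1, 1, 1)

Grouping the 16 weights by Ā_11-representative: 5 linkage classes.

[[1, 8, 10, 15], [2, 4, 16], [3, 5, 6, 7, 11], [9, 12, 13], [14]]


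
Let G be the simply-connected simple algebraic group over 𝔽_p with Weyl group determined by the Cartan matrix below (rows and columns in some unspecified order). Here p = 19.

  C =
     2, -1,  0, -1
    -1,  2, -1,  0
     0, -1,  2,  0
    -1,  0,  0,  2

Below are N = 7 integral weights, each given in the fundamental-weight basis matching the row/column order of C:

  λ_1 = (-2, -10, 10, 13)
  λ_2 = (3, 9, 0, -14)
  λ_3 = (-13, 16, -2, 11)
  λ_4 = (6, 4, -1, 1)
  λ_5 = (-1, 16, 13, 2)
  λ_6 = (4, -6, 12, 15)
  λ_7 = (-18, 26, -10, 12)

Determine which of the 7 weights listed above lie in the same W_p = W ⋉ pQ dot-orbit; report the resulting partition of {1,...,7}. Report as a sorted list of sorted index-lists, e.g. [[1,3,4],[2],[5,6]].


Dynkin diagram of C (from the 6 off-diagonal −1 entries): A_4.

Ā_19 reps of the 7 weights (A_4, coords as presented):

    λ_1+ρ ↦ (9, 1, 1, 4)
    λ_2+ρ ↦ (9, 1, 1, 4)
    λ_3+ρ ↦ (12, 4, 1, 0)
    λ_4+ρ ↦ (7, 5, 0, 2)
    λ_5+ρ ↦ (12, 4, 1, 0)
    λ_6+ρ ↦ (0, 3, 2, 6)
    λ_7+ρ ↦ (9, 1, 1, 4)

These 7 weights hit 4 W_19-dot-orbits; sizes (3, 2, 1, 1):

[[1, 2, 7], [3, 5], [4], [6]]


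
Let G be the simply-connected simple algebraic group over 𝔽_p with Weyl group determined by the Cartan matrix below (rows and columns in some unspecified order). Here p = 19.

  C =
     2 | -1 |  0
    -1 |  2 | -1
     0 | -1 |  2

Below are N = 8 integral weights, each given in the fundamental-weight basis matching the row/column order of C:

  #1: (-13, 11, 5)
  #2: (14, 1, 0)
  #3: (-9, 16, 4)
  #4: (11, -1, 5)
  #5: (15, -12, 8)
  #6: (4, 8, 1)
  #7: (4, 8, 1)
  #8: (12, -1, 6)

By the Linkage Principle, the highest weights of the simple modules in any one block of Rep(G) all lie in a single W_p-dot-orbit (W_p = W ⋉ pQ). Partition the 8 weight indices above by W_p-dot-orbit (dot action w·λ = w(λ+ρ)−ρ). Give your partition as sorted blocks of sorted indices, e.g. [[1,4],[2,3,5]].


C ↔ A_3 under row/col permutation; |W(A_3)| = 24.

Alcove-folded reps (p=19, 8 weights, presented ϖ-order):

  λ_1+ρ ↦ (12, 0, 6)
  λ_2+ρ ↦ (15, 2, 1)
  λ_3+ρ ↦ (5, 9, 2)
  λ_4+ρ ↦ (12, 0, 6)
  λ_5+ρ ↦ (5, 9, 2)
  λ_6+ρ ↦ (5, 9, 2)
  λ_7+ρ ↦ (5, 9, 2)
  λ_8+ρ ↦ (12, 0, 6)

Partition of {1..8} into 3 W_19-dot-orbits:

[[1, 4, 8], [2], [3, 5, 6, 7]]


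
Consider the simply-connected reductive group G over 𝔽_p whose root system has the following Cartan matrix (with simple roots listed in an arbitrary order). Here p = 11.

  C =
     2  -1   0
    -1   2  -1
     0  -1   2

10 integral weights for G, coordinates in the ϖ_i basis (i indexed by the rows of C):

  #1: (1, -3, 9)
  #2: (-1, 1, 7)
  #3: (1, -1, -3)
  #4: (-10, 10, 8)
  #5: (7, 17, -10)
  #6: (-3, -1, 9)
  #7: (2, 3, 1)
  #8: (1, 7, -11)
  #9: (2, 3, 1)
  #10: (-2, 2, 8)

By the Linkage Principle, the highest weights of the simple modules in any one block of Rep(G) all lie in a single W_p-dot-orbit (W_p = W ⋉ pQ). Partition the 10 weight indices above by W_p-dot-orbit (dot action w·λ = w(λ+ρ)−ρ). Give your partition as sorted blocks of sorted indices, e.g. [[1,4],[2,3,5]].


C ↔ A_3 under row/col permutation; |W(A_3)| = 24.

Folding the 10 weights λ_j+ρ into Ā_11 (reps in the given 3-coord order):

  [1] (0, 2, 8)
  [2] (0, 2, 8)
  [3] (0, 2, 0)
  [4] (0, 2, 0)
  [5] (3, 4, 2)
  [6] (0, 2, 8)
  [7] (3, 4, 2)
  [8] (0, 2, 8)
  [9] (3, 4, 2)
  [10] (0, 2, 8)

Linkage partition of the 10 weights (3 classes, p=11):

[[1, 2, 6, 8, 10], [3, 4], [5, 7, 9]]


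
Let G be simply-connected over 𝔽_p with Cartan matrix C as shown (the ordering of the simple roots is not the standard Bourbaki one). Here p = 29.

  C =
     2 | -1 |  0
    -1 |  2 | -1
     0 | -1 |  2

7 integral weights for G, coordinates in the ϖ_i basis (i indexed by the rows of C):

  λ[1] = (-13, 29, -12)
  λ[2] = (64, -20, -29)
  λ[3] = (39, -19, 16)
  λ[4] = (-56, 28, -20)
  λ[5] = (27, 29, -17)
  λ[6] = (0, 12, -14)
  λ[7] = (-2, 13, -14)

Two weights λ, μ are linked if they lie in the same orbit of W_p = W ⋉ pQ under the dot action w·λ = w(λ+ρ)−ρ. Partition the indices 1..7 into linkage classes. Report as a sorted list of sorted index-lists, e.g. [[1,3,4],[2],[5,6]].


A_3 Cartan matrix, 3 simple roots permuted; ρ=(1,1,1).

λ_j+ρ reflected into Ā_29 (⟨·,θ^∨⟩≤29); 3-tuples as given:

    1: (11, 7, 10)
    2: (11, 7, 10)
    3: (11, 7, 10)
    4: (16, 3, 0)
    5: (1, 0, 13)
    6: (1, 0, 13)
    7: (1, 0, 13)

The 7 indices split into 3 linkage classes (same alcove rep ⇔ same W_29-dot-orbit):

[[1, 2, 3], [4], [5, 6, 7]]


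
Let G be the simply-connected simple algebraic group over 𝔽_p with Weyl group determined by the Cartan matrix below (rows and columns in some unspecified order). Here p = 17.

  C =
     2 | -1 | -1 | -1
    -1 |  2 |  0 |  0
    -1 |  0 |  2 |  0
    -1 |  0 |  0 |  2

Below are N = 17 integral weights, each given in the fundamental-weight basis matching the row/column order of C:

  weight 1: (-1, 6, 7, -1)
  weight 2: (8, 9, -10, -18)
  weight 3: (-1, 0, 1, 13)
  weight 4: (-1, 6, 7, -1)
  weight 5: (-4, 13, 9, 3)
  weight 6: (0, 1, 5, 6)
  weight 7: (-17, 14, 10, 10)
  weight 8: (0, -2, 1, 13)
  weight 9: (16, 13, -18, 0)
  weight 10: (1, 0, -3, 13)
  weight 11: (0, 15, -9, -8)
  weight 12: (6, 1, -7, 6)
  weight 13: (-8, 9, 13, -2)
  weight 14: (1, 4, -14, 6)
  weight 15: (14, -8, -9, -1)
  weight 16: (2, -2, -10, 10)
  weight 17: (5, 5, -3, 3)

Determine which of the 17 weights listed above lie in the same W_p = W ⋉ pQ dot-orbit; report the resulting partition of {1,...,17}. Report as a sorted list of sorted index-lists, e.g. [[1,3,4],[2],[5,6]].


Cartan matrix: type D_4 (|W|=192); un-permuting the 4 rows.

W_17-reps of the 17 weights in Ā_17 (same 4-coord order as C):

  λ_1 → (0, 7, 8, 0);  λ_2 → (0, 7, 8, 0);  λ_3 → (0, 1, 2, 14);  λ_4 → (0, 7, 8, 0);  λ_5 → (1, 6, 2, 4);  λ_6 → (1, 2, 6, 7);  λ_7 → (1, 1, 5, 5);  λ_8 → (0, 1, 2, 14);  λ_9 → (0, 1, 2, 14);  λ_10 → (0, 1, 2, 14);  λ_11 → (1, 2, 6, 7);  λ_12 → (1, 2, 6, 7);  λ_13 → (1, 2, 6, 7);  λ_14 → (1, 6, 2, 4);  λ_15 → (0, 7, 8, 0);  λ_16 → (1, 6, 2, 4);  λ_17 → (1, 6, 2, 4)

Partition of {1..17} into 5 W_17-dot-orbits:

[[1, 2, 4, 15], [3, 8, 9, 10], [5, 14, 16, 17], [6, 11, 12, 13], [7]]


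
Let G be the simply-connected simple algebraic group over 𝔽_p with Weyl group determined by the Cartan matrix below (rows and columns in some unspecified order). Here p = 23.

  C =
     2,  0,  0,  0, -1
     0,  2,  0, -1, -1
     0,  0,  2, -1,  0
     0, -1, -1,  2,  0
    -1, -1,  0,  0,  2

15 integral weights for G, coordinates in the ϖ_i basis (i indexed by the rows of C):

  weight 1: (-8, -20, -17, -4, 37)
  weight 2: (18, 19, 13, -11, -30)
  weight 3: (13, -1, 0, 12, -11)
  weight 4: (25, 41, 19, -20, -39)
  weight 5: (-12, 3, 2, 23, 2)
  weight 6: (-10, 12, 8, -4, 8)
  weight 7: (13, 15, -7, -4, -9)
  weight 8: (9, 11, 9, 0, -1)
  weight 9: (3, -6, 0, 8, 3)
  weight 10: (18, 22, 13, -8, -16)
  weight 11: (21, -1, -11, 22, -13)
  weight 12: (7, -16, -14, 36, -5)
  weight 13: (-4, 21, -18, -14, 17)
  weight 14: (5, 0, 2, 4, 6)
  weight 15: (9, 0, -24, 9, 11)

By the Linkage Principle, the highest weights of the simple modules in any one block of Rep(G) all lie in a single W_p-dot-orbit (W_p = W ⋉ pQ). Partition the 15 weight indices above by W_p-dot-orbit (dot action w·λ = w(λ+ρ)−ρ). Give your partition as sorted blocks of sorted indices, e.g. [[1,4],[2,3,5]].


Type A_5, rank 5, |W|=720; reorder rows/cols to standard.

W_23-reps of the 15 weights in Ā_23 (same 5-coord order as C):

    1: (7, 1, 4, 3, 8)
    2: (4, 10, 1, 3, 0)
    3: (4, 10, 1, 3, 0)
    4: (1, 0, 3, 12, 3)
    5: (1, 0, 3, 12, 3)
    6: (4, 10, 1, 3, 0)
    7: (6, 1, 3, 5, 7)
    8: (0, 12, 0, 1, 0)
    9: (3, 4, 1, 4, 1)
    10: (7, 1, 4, 3, 8)
    11: (0, 12, 0, 1, 0)
    12: (3, 4, 1, 4, 1)
    13: (6, 1, 3, 5, 7)
    14: (6, 1, 3, 5, 7)
    15: (0, 12, 0, 1, 0)

Linkage partition of the 15 weights (6 classes, p=23):

[[1, 10], [2, 3, 6], [4, 5], [7, 13, 14], [8, 11, 15], [9, 12]]


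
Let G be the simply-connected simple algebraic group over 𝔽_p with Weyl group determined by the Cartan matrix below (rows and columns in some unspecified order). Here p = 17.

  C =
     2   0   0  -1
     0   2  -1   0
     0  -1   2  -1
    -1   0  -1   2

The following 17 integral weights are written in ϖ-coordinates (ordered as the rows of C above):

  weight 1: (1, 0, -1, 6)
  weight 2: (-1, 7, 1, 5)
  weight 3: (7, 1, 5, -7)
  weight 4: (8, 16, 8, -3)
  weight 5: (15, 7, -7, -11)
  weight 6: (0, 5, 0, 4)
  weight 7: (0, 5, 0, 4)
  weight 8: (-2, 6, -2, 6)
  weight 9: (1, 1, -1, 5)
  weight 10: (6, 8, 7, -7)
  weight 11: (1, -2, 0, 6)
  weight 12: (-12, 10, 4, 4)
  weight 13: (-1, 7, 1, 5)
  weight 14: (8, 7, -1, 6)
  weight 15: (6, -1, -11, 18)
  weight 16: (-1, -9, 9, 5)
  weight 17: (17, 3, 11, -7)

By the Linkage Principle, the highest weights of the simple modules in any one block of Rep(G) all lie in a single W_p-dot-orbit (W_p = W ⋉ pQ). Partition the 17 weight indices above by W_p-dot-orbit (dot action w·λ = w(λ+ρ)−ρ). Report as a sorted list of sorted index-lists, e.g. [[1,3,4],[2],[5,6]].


Dynkin diagram of C (from the 6 off-diagonal −1 entries): A_4.

Each λ_j+ρ reduced to Ā_17; 4-tuples below use C's row order:

  [1] (2, 1, 0, 7)
  [2] (0, 8, 2, 6)
  [3] (2, 2, 0, 6)
  [4] (2, 1, 0, 7)
  [5] (0, 8, 2, 6)
  [6] (1, 6, 1, 5)
  [7] (1, 6, 1, 5)
  [8] (1, 6, 1, 5)
  [9] (2, 2, 0, 6)
  [10] (0, 8, 2, 6)
  [11] (2, 1, 0, 7)
  [12] (1, 6, 1, 5)
  [13] (0, 8, 2, 6)
  [14] (2, 1, 0, 7)
  [15] (2, 1, 0, 7)
  [16] (0, 8, 2, 6)
  [17] (1, 6, 1, 5)

These 17 weights hit 4 W_17-dot-orbits; sizes (5, 5, 2, 5):

[[1, 4, 11, 14, 15], [2, 5, 10, 13, 16], [3, 9], [6, 7, 8, 12, 17]]


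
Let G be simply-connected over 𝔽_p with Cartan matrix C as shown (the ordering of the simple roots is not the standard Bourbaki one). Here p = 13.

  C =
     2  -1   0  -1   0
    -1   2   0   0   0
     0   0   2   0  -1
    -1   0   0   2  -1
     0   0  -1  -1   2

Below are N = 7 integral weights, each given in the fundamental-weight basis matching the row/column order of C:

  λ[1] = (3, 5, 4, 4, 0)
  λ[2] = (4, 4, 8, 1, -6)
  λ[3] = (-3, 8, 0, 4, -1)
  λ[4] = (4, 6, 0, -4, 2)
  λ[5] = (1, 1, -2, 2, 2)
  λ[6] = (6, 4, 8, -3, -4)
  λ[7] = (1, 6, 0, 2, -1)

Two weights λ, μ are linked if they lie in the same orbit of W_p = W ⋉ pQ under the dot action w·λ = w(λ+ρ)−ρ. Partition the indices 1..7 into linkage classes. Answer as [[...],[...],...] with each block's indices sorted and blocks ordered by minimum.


Dynkin diagram of C (from the 8 off-diagonal −1 entries): A_5.

Folding the 7 weights λ_j+ρ into Ā_13 (reps in the given 5-coord order):

  λ_1 → (2, 2, 1, 3, 2);  λ_2 → (2, 2, 1, 3, 2);  λ_3 → (2, 7, 1, 3, 0);  λ_4 → (2, 7, 1, 3, 0);  λ_5 → (2, 2, 1, 3, 2);  λ_6 → (2, 2, 1, 3, 2);  λ_7 → (2, 7, 1, 3, 0)

These 7 weights hit 2 W_13-dot-orbits; sizes (4, 3):

[[1, 2, 5, 6], [3, 4, 7]]


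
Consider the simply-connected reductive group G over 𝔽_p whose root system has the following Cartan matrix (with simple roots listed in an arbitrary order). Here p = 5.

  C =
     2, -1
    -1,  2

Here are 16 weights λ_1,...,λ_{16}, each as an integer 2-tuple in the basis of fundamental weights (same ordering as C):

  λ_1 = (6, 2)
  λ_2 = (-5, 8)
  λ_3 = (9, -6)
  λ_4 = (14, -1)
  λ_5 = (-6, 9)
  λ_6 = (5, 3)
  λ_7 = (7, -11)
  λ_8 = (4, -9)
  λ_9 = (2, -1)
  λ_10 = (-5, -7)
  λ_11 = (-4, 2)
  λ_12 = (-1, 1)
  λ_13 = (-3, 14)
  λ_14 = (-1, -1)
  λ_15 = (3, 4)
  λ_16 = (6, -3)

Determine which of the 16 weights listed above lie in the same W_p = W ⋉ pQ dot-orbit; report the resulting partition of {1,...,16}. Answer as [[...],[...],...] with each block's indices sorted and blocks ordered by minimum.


Type A_2, rank 2, |W|=6; reorder rows/cols to standard.

Each λ_j+ρ reduced to Ā_5; 2-tuples below use C's row order:

  λ_1 → (0, 2);  λ_2 → (0, 1);  λ_3 → (0, 0);  λ_4 → (0, 0);  λ_5 → (0, 0);  λ_6 → (0, 1);  λ_7 → (3, 0);  λ_8 → (0, 2);  λ_9 → (3, 0);  λ_10 → (0, 1);  λ_11 → (3, 0);  λ_12 → (0, 2);  λ_13 → (0, 2);  λ_14 → (0, 0);  λ_15 → (0, 1);  λ_16 → (3, 0)

Grouping the 16 weights by Ā_5-representative: 4 linkage classes.

[[1, 8, 12, 13], [2, 6, 10, 15], [3, 4, 5, 14], [7, 9, 11, 16]]


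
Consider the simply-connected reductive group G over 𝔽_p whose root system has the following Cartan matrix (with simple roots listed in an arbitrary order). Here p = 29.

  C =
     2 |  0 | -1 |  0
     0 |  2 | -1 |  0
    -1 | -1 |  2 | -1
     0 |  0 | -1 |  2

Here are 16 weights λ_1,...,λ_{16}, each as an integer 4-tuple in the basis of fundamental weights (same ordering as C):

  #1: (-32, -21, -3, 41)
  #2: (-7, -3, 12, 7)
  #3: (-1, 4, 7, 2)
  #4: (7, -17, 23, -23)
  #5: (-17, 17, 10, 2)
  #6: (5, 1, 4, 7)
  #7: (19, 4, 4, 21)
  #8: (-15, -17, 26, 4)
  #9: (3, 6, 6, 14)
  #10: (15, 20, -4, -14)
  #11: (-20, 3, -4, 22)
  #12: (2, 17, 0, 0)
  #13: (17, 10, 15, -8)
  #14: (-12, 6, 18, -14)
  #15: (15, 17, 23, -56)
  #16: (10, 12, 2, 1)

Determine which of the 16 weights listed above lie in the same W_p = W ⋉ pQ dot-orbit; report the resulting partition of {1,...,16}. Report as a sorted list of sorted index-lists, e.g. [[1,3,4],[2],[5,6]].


Type D_4, rank 4, |W|=192; reorder rows/cols to standard.

Ā_29 reps of the 16 weights (D_4, coords as presented):

  λ_1 → (2, 5, 2, 9) · λ_2 → (6, 2, 5, 8) · λ_3 → (0, 5, 8, 3) · λ_4 → (6, 2, 5, 8) · λ_5 → (11, 13, 0, 2) · λ_6 → (6, 2, 5, 8) · λ_7 → (3, 18, 1, 1) · λ_8 → (11, 13, 0, 2) · λ_9 → (0, 3, 4, 11) · λ_10 → (0, 5, 8, 3) · λ_11 → (3, 18, 1, 1) · λ_12 → (3, 18, 1, 1) · λ_13 → (2, 5, 2, 9) · λ_14 → (6, 2, 5, 8) · λ_15 → (11, 13, 0, 2) · λ_16 → (11, 13, 0, 2)

Linkage partition of the 16 weights (6 classes, p=29):

[[1, 13], [2, 4, 6, 14], [3, 10], [5, 8, 15, 16], [7, 11, 12], [9]]


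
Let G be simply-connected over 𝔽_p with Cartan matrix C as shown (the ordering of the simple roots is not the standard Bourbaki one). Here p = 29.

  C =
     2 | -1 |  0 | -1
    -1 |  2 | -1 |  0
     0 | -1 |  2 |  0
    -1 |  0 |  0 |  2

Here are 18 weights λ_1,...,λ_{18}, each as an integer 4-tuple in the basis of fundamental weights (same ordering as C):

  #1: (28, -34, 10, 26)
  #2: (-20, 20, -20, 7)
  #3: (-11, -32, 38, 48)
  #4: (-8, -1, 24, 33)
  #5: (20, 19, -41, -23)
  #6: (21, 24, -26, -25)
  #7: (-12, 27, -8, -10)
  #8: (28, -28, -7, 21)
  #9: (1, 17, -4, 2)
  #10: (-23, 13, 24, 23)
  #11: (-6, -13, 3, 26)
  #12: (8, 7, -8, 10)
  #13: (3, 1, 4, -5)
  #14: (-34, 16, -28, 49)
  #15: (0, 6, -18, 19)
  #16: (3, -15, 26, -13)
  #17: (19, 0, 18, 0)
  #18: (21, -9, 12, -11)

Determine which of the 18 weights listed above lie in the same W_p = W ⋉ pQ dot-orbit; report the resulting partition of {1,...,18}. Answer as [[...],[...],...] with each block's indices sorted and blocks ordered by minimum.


A_4 Cartan matrix, 4 simple roots permuted; ρ=(1,1,1,1).

Alcove-folded reps (p=29, 18 weights, presented ϖ-order):

    λ_1+ρ ↦ (0, 2, 5, 4)
    λ_2+ρ ↦ (9, 8, 2, 2)
    λ_3+ρ ↦ (9, 8, 2, 2)
    λ_4+ρ ↦ (0, 2, 5, 4)
    λ_5+ρ ↦ (9, 1, 7, 11)
    λ_6+ρ ↦ (0, 2, 5, 4)
    λ_7+ρ ↦ (9, 1, 7, 11)
    λ_8+ρ ↦ (0, 2, 5, 4)
    λ_9+ρ ↦ (2, 15, 3, 3)
    λ_10+ρ ↦ (4, 8, 5, 10)
    λ_11+ρ ↦ (4, 8, 5, 10)
    λ_12+ρ ↦ (9, 1, 7, 11)
    λ_13+ρ ↦ (0, 2, 5, 4)
    λ_14+ρ ↦ (4, 8, 5, 10)
    λ_15+ρ ↦ (9, 1, 7, 11)
    λ_16+ρ ↦ (4, 8, 5, 10)
    λ_17+ρ ↦ (9, 1, 7, 11)
    λ_18+ρ ↦ (4, 8, 5, 10)

Grouping the 18 weights by Ā_29-representative: 5 linkage classes.

[[1, 4, 6, 8, 13], [2, 3], [5, 7, 12, 15, 17], [9], [10, 11, 14, 16, 18]]


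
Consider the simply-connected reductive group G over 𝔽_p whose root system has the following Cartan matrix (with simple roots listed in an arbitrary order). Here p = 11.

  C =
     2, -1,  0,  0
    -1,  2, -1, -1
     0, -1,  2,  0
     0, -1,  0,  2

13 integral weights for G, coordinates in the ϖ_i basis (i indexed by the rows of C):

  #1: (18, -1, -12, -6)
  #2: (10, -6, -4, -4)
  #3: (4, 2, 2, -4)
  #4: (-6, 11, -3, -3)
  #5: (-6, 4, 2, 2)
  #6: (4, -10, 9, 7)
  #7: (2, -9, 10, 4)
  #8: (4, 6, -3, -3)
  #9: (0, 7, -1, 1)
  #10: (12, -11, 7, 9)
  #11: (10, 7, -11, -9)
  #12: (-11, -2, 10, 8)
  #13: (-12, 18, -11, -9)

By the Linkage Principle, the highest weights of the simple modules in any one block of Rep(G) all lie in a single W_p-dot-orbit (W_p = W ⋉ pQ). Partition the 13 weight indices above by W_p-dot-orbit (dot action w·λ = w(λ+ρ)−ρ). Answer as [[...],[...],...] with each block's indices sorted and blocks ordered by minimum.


Dynkin diagram of C (from the 6 off-diagonal −1 entries): D_4.

Ā_11 reps of the 13 weights (D_4, coords as presented):

  λ_1+ρ ↦ (5, 0, 3, 3)
  λ_2+ρ ↦ (5, 0, 3, 3)
  λ_3+ρ ↦ (5, 0, 3, 3)
  λ_4+ρ ↦ (4, 1, 1, 1)
  λ_5+ρ ↦ (5, 0, 3, 3)
  λ_6+ρ ↦ (4, 1, 1, 1)
  λ_7+ρ ↦ (5, 0, 3, 3)
  λ_8+ρ ↦ (4, 1, 1, 1)
  λ_9+ρ ↦ (1, 0, 0, 2)
  λ_10+ρ ↦ (1, 0, 0, 2)
  λ_11+ρ ↦ (1, 0, 0, 2)
  λ_12+ρ ↦ (1, 0, 0, 2)
  λ_13+ρ ↦ (1, 0, 0, 2)

Grouping the 13 weights by Ā_11-representative: 3 linkage classes.

[[1, 2, 3, 5, 7], [4, 6, 8], [9, 10, 11, 12, 13]]


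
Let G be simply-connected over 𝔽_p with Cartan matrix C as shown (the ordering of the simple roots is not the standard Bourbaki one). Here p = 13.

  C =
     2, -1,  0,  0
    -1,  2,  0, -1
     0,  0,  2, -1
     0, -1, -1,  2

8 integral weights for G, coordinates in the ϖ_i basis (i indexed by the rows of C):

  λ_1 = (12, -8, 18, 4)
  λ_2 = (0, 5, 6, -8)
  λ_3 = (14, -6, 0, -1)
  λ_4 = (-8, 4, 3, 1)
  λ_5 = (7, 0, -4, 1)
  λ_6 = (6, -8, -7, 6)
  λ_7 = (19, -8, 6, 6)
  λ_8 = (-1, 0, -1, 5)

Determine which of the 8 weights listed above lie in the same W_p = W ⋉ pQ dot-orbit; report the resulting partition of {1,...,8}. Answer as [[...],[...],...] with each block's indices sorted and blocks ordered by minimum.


Cartan matrix: type A_4 (|W|=120); un-permuting the 4 rows.

W_13-reps of the 8 weights in Ā_13 (same 4-coord order as C):

    1: (5, 2, 4, 0)
    2: (0, 1, 0, 6)
    3: (8, 0, 2, 1)
    4: (5, 2, 4, 0)
    5: (8, 0, 2, 1)
    6: (0, 1, 0, 6)
    7: (0, 1, 0, 6)
    8: (0, 1, 0, 6)

The 8 indices split into 3 linkage classes (same alcove rep ⇔ same W_13-dot-orbit):

[[1, 4], [2, 6, 7, 8], [3, 5]]


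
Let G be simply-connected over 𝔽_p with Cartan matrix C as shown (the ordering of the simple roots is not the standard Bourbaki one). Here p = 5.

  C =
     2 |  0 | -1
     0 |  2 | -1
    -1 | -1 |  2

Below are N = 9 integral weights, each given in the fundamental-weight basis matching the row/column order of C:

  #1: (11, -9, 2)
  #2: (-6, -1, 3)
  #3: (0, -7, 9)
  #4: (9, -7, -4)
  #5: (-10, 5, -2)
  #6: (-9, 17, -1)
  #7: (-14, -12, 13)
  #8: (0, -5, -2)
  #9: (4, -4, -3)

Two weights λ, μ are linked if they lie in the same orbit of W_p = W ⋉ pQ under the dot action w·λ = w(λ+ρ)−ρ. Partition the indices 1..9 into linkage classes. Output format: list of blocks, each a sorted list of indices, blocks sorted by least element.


Root system A_3: the 3×3 matrix C matches after relabeling.

λ_j+ρ reflected into Ā_5 (⟨·,θ^∨⟩≤5); 3-tuples as given:

  [1] (0, 0, 3) · [2] (4, 1, 0) · [3] (4, 1, 0) · [4] (3, 1, 0) · [5] (4, 1, 0) · [6] (0, 0, 3) · [7] (3, 1, 0) · [8] (4, 1, 0) · [9] (0, 2, 3)

These 9 weights hit 4 W_5-dot-orbits; sizes (2, 4, 2, 1):

[[1, 6], [2, 3, 5, 8], [4, 7], [9]]


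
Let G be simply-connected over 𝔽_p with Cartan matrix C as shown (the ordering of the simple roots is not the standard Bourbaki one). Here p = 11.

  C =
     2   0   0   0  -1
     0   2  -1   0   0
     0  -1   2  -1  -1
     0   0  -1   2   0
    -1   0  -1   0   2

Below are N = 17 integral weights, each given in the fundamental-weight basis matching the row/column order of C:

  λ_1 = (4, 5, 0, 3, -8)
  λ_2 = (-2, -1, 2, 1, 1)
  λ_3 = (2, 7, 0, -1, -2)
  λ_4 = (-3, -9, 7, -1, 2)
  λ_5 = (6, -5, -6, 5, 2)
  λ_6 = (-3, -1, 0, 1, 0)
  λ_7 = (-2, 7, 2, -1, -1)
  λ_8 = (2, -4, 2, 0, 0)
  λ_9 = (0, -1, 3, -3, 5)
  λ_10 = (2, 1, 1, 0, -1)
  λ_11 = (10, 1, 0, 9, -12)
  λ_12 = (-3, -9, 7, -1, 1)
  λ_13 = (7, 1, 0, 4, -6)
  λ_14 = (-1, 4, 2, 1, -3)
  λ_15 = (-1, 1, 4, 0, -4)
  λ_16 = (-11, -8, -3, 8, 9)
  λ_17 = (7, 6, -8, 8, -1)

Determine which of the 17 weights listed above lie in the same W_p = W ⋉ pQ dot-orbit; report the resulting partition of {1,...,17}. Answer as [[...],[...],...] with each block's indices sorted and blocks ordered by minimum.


C ↔ D_5 under row/col permutation; |W(D_5)| = 1920.

Ā_11 reps of the 17 weights (D_5, coords as presented):

  λ_1 → (1, 0, 3, 2, 1)
  λ_2 → (1, 0, 3, 2, 1)
  λ_3 → (2, 8, 0, 0, 0)
  λ_4 → (2, 8, 0, 0, 0)
  λ_5 → (1, 0, 3, 2, 1)
  λ_6 → (1, 0, 0, 2, 1)
  λ_7 → (2, 8, 0, 0, 0)
  λ_8 → (3, 3, 0, 1, 1)
  λ_9 → (1, 0, 0, 2, 1)
  λ_10 → (3, 2, 2, 1, 0)
  λ_11 → (2, 8, 0, 0, 0)
  λ_12 → (2, 8, 0, 0, 0)
  λ_13 → (3, 2, 2, 1, 0)
  λ_14 → (2, 5, 1, 2, 0)
  λ_15 → (3, 2, 2, 1, 0)
  λ_16 → (1, 0, 0, 2, 1)
  λ_17 → (1, 0, 0, 2, 1)

6 distinct reps among the 17 weights ⇒ 6 W_11-linkage classes:

[[1, 2, 5], [3, 4, 7, 11, 12], [6, 9, 16, 17], [8], [10, 13, 15], [14]]


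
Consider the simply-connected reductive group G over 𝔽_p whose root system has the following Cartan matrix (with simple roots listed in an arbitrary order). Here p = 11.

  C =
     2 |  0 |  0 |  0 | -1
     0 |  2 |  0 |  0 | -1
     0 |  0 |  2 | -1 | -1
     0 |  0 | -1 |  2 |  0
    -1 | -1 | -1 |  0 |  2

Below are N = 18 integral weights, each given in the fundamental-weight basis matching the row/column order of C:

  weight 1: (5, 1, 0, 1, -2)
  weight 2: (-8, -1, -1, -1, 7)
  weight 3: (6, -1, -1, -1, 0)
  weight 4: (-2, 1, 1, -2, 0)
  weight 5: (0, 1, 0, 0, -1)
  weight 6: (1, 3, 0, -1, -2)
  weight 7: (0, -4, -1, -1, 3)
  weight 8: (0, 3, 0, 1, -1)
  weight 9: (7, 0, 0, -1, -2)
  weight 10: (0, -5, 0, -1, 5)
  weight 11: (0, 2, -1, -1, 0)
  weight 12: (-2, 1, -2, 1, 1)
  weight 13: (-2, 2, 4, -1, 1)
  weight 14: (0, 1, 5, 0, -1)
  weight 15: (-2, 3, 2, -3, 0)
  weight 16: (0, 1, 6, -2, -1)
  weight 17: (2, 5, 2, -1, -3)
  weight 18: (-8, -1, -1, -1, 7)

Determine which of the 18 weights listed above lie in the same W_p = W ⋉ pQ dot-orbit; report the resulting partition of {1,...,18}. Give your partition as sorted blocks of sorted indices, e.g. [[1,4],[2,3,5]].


Type D_5, rank 5, |W|=1920; reorder rows/cols to standard.

Ā_11 reps of the 18 weights (D_5, coords as presented):

  λ_1+ρ ↦ (5, 1, 0, 2, 1) · λ_2+ρ ↦ (7, 0, 0, 0, 1) · λ_3+ρ ↦ (7, 0, 0, 0, 1) · λ_4+ρ ↦ (1, 2, 1, 1, 0) · λ_5+ρ ↦ (1, 2, 1, 1, 0) · λ_6+ρ ↦ (1, 3, 0, 0, 1) · λ_7+ρ ↦ (1, 3, 0, 0, 1) · λ_8+ρ ↦ (1, 4, 1, 2, 0) · λ_9+ρ ↦ (7, 0, 0, 0, 1) · λ_10+ρ ↦ (1, 4, 1, 0, 2) · λ_11+ρ ↦ (1, 3, 0, 0, 1) · λ_12+ρ ↦ (1, 2, 1, 1, 0) · λ_13+ρ ↦ (1, 3, 0, 0, 1) · λ_14+ρ ↦ (1, 2, 1, 1, 0) · λ_15+ρ ↦ (1, 4, 1, 2, 0) · λ_16+ρ ↦ (1, 2, 1, 1, 0) · λ_17+ρ ↦ (1, 4, 1, 0, 2) · λ_18+ρ ↦ (7, 0, 0, 0, 1)

Partition of {1..18} into 6 W_11-dot-orbits:

[[1], [2, 3, 9, 18], [4, 5, 12, 14, 16], [6, 7, 11, 13], [8, 15], [10, 17]]


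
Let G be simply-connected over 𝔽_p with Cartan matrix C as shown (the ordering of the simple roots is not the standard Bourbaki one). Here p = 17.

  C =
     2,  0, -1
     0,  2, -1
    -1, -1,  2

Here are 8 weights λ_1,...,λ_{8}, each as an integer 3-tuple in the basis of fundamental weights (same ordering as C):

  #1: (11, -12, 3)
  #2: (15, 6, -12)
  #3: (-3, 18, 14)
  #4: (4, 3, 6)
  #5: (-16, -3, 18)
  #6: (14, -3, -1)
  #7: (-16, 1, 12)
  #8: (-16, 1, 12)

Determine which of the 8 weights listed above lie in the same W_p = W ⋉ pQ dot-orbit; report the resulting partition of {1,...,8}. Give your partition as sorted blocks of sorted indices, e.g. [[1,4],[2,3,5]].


A_3 Cartan matrix, 3 simple roots permuted; ρ=(1,1,1).

λ_j+ρ reflected into Ā_17 (⟨·,θ^∨⟩≤17); 3-tuples as given:

  λ_1+ρ ↦ (5, 4, 7)
  λ_2+ρ ↦ (5, 4, 7)
  λ_3+ρ ↦ (13, 0, 2)
  λ_4+ρ ↦ (5, 4, 7)
  λ_5+ρ ↦ (13, 0, 2)
  λ_6+ρ ↦ (13, 0, 2)
  λ_7+ρ ↦ (13, 0, 2)
  λ_8+ρ ↦ (13, 0, 2)

Linkage partition of the 8 weights (2 classes, p=17):

[[1, 2, 4], [3, 5, 6, 7, 8]]


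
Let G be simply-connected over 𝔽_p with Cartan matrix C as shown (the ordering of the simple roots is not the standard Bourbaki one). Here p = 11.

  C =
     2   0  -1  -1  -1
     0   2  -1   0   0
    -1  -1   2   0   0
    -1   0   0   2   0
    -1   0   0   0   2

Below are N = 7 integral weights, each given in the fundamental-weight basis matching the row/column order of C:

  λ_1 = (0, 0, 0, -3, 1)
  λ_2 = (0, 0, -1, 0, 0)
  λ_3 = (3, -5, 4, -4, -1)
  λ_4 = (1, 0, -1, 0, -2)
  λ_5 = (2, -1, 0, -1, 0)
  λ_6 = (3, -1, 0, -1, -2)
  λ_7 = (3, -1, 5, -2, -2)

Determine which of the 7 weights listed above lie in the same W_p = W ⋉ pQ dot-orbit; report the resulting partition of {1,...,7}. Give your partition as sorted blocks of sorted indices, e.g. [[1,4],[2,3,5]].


Dynkin diagram of C (from the 8 off-diagonal −1 entries): D_5.

λ_j+ρ reflected into Ā_11 (⟨·,θ^∨⟩≤11); 5-tuples as given:

  [1] (1, 1, 0, 1, 1)
  [2] (1, 1, 0, 1, 1)
  [3] (1, 4, 1, 3, 0)
  [4] (1, 1, 0, 1, 1)
  [5] (3, 0, 1, 0, 1)
  [6] (3, 0, 1, 0, 1)
  [7] (1, 1, 0, 1, 1)

These 7 weights hit 3 W_11-dot-orbits; sizes (4, 1, 2):

[[1, 2, 4, 7], [3], [5, 6]]


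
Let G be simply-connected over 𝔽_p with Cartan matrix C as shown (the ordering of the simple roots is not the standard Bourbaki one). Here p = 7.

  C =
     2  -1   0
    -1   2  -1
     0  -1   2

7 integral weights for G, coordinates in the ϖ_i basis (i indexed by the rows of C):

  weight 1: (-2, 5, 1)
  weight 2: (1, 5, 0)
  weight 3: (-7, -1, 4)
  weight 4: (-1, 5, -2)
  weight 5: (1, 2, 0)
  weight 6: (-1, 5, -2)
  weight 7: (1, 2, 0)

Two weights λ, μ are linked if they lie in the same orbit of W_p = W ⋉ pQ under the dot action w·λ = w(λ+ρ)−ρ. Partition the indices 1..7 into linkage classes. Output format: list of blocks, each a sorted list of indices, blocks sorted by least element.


Cartan matrix: type A_3 (|W|=24); un-permuting the 3 rows.

λ_j+ρ reflected into Ā_7 (⟨·,θ^∨⟩≤7); 3-tuples as given:

  [1] (0, 5, 1);  [2] (0, 5, 1);  [3] (0, 5, 1);  [4] (0, 5, 1);  [5] (2, 3, 1);  [6] (0, 5, 1);  [7] (2, 3, 1)

Linkage partition of the 7 weights (2 classes, p=7):

[[1, 2, 3, 4, 6], [5, 7]]


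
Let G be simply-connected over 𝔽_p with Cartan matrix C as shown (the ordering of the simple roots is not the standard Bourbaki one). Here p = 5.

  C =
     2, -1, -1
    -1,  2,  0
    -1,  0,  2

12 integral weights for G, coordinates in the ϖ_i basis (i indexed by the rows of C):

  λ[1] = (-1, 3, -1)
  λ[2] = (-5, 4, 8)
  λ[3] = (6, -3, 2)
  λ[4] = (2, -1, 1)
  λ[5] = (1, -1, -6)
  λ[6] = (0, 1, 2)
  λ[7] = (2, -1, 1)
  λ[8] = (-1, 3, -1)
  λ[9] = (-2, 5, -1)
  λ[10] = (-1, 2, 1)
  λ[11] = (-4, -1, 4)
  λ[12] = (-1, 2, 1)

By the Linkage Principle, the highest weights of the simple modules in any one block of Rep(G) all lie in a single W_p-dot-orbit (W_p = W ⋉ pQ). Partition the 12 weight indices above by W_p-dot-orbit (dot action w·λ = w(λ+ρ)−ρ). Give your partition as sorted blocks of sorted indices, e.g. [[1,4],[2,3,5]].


Root system A_3: the 3×3 matrix C matches after relabeling.

Ā_5 reps of the 12 weights (A_3, coords as presented):

  [1] (0, 4, 0)
  [2] (0, 4, 0)
  [3] (0, 3, 2)
  [4] (3, 0, 2)
  [5] (0, 3, 2)
  [6] (1, 1, 2)
  [7] (3, 0, 2)
  [8] (0, 4, 0)
  [9] (0, 4, 0)
  [10] (0, 3, 2)
  [11] (0, 3, 2)
  [12] (0, 3, 2)

4 distinct reps among the 12 weights ⇒ 4 W_5-linkage classes:

[[1, 2, 8, 9], [3, 5, 10, 11, 12], [4, 7], [6]]


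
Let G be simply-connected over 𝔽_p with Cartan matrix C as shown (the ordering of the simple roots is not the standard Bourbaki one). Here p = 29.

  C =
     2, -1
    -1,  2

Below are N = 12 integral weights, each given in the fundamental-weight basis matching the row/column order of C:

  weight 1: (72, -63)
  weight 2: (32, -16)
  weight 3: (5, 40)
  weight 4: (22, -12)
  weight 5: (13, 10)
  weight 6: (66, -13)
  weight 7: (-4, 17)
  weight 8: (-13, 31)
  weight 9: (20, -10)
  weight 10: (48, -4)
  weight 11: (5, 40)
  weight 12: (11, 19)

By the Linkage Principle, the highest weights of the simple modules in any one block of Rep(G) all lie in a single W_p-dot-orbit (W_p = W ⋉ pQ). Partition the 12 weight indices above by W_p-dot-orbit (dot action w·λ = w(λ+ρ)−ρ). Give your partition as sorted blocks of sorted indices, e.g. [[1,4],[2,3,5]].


Type A_2, rank 2, |W|=6; reorder rows/cols to standard.

Each λ_j+ρ reduced to Ā_29; 2-tuples below use C's row order:

  [1] (14, 11) · [2] (14, 11) · [3] (12, 11) · [4] (12, 11) · [5] (14, 11) · [6] (9, 17) · [7] (3, 15) · [8] (9, 17) · [9] (12, 9) · [10] (9, 17) · [11] (12, 11) · [12] (9, 17)

These 12 weights hit 5 W_29-dot-orbits; sizes (3, 3, 4, 1, 1):

[[1, 2, 5], [3, 4, 11], [6, 8, 10, 12], [7], [9]]
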